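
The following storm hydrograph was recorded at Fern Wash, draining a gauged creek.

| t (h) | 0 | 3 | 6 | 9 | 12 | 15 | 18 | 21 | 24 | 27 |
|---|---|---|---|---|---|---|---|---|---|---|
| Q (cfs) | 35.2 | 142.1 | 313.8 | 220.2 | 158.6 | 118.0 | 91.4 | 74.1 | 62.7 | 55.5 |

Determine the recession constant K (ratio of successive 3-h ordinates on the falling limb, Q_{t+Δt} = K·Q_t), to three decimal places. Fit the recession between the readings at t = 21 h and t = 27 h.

K ≈ 0.865

Using the recession-limb readings at t = 21 h and t = 27 h: Q falls from 74.1 to 55.5 cfs over 2 intervals.
K = (Q₂/Q₁)^(1/2) = (55.5/74.1)^(1/2) = 0.865.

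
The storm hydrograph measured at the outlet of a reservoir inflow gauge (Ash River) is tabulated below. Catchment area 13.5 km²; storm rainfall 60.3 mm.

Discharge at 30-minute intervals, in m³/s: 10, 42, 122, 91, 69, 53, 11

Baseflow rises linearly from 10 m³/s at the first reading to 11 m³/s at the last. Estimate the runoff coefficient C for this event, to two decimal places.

C ≈ 0.72

ΣQ_DR = 324.5 m³/s; V = ΣQ_DR·Δt = 5.841 × 10^5 m³.
Runoff depth d = V / A = 43.27 mm.
C = d / P = 43.27 / 60.3 = 0.72.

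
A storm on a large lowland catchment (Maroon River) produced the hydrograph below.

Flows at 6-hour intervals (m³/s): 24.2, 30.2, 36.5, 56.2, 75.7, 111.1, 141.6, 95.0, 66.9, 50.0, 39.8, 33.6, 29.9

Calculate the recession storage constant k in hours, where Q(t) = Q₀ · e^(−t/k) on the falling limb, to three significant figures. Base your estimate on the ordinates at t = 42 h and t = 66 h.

k ≈ 23.1 h

On the falling limb, Q drops from 95.0 to 33.6 m³/s between t = 42 h and t = 66 h (Δt = 24 h).
k = −Δt / ln(Q₂/Q₁) = −24 / ln(33.6/95.0) = 23.1 h.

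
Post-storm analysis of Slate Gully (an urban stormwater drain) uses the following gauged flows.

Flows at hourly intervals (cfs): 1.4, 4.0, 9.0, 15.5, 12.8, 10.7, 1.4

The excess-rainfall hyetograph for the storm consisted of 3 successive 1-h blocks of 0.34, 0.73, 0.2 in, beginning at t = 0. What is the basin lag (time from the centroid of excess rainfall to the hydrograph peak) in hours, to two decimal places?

t_L ≈ 1.61 h

Centroid of excess rainfall: t_c = Σ P_i·t̄_i / ΣP_i = 1.3898 h (block centres at 0.5, 1.5, 2.5 h).
Hydrograph peak occurs at t = 3 h, so basin lag t_L = 3 − 1.3898 = 1.61 h.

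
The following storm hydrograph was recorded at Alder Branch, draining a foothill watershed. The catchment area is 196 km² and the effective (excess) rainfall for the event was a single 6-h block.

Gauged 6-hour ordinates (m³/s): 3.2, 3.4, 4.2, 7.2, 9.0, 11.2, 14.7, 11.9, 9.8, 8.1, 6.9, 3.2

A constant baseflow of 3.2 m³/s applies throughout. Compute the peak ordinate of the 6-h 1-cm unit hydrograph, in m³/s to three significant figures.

Direct runoff: 0.0, 0.2, 1.0, 4.0, 5.8, 8.0, 11.5, 8.7, 6.6, 4.9, 3.7, 0.0 m³/s; ΣQ_DR = 54.40 m³/s, peak = 11.5 m³/s.
Runoff depth d = ΣQ_DR·Δt / A = 54.40 × 21600 / (196 km²) = 5.995 mm.
The 1-cm UH is the DRH scaled by (10 mm)/d, so U_p = 11.5 × 10/5.995 = 19.2 m³/s.

U_p ≈ 19.2 m³/s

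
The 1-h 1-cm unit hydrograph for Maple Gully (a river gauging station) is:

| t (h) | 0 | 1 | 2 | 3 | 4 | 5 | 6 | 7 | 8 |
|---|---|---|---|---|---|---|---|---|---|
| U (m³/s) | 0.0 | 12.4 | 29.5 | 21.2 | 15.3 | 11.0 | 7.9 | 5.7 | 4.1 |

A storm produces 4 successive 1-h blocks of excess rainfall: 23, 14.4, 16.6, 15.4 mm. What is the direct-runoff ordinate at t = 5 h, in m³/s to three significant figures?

By discrete convolution, Q_j = Σ (P_i / 10 mm) · U_{j−i}.
At t = 5 h (j=5): Q = (23/10)·11.0 + (14.4/10)·15.3 + (16.6/10)·21.2 + (15.4/10)·29.5 = 128 m³/s.

Q ≈ 128 m³/s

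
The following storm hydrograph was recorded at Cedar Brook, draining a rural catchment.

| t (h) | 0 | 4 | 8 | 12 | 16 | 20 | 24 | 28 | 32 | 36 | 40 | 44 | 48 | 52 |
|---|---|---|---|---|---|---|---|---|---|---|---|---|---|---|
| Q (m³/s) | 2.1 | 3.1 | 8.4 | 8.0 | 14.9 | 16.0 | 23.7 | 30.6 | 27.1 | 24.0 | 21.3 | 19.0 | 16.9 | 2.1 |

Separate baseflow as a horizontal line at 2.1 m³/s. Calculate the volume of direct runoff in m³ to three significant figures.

V ≈ 2.70 × 10^6 m³

Direct-runoff ordinates (Q − Q_b): 0.0, 1.0, 6.3, 5.9, 12.8, 13.9, 21.6, 28.5, 25.0, 21.9, 19.2, 16.9, 14.8, 0.0 m³/s.
ΣQ_DR = 187.8 m³/s.
With Δt = 4 h = 14400 s, V = ΣQ_DR · Δt = 187.8 × 14400 = 2.70 × 10^6 m³.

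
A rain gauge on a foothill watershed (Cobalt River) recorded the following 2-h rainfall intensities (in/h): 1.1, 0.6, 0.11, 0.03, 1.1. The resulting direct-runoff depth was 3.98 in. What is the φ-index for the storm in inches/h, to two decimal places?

Only the 3 blocks with intensity above φ contribute runoff: 1.1, 0.6, 1.1 in/h.
Σ(I−φ)·Δt = d  ⇒  (1.1+0.6+1.1 − 3φ)·2 = 3.98
φ = (2.800 − 3.98/2) / 3 = 0.27 in/h.

φ ≈ 0.27 in/h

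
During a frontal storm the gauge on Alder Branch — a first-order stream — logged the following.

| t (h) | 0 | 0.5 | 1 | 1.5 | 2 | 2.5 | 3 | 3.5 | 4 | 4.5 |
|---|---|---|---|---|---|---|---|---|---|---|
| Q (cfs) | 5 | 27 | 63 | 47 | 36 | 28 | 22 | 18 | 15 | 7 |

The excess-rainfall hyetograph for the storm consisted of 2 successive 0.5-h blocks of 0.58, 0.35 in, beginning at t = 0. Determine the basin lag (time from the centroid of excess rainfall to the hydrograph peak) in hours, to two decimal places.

Centroid of excess rainfall: t_c = Σ P_i·t̄_i / ΣP_i = 0.4382 h (block centres at 0.25, 0.75 h).
Hydrograph peak occurs at t = 1 h, so basin lag t_L = 1 − 0.4382 = 0.56 h.

t_L ≈ 0.56 h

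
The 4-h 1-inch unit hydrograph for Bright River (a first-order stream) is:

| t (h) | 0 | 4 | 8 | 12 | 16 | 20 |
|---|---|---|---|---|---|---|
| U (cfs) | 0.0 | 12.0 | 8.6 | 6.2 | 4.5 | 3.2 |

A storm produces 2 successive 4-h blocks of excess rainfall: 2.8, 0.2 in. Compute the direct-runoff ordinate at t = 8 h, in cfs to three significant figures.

By discrete convolution, Q_j = Σ (P_i / 1 in) · U_{j−i}.
At t = 8 h (j=2): Q = (2.8/1)·8.6 + (0.2/1)·12.0 = 26.5 cfs.

Q ≈ 26.5 cfs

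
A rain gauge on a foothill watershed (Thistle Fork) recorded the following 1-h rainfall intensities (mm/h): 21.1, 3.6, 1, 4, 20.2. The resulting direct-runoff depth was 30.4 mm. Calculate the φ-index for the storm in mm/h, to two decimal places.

Only the 2 blocks with intensity above φ contribute runoff: 21.1, 20.2 mm/h.
Σ(I−φ)·Δt = d  ⇒  (21.1+20.2 − 2φ)·1 = 30.4
φ = (41.30 − 30.4/1) / 2 = 5.45 mm/h.

φ ≈ 5.45 mm/h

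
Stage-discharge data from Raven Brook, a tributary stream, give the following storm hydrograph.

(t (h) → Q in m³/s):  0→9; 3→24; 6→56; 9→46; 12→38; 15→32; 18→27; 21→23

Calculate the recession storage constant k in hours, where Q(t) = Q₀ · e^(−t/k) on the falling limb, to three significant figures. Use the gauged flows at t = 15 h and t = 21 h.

k ≈ 18.2 h

On the falling limb, Q drops from 32 to 23 m³/s between t = 15 h and t = 21 h (Δt = 6 h).
k = −Δt / ln(Q₂/Q₁) = −6 / ln(23/32) = 18.2 h.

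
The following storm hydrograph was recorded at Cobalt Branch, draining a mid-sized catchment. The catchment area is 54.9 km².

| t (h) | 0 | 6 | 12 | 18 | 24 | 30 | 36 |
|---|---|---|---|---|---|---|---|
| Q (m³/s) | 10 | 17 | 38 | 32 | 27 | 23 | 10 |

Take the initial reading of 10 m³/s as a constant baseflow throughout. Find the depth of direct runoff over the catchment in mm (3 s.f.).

d ≈ 34.2 mm

Direct runoff: 0.0, 7.0, 28.0, 22.0, 17.0, 13.0, 0.0 m³/s; ΣQ_DR = 87.00 m³/s.
V = ΣQ_DR · Δt = 87.00 × 21600 s = 1.879 × 10^6 m³.
Over A = 54.9 km², depth = V / A = 34.2 mm.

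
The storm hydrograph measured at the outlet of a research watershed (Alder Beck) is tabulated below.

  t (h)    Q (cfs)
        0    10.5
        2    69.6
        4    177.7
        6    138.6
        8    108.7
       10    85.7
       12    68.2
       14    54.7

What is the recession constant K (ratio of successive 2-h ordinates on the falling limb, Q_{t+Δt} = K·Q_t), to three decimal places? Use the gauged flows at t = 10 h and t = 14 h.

K ≈ 0.799

Using the recession-limb readings at t = 10 h and t = 14 h: Q falls from 85.7 to 54.7 cfs over 2 intervals.
K = (Q₂/Q₁)^(1/2) = (54.7/85.7)^(1/2) = 0.799.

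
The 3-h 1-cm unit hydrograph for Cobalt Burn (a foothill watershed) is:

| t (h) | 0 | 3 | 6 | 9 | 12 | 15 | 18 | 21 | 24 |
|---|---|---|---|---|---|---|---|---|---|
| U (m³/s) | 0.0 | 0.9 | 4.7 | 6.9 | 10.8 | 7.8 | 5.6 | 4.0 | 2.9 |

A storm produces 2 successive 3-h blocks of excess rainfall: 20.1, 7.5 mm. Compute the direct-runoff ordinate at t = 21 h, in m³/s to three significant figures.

By discrete convolution, Q_j = Σ (P_i / 10 mm) · U_{j−i}.
At t = 21 h (j=7): Q = (20.1/10)·4.0 + (7.5/10)·5.6 = 12.2 m³/s.

Q ≈ 12.2 m³/s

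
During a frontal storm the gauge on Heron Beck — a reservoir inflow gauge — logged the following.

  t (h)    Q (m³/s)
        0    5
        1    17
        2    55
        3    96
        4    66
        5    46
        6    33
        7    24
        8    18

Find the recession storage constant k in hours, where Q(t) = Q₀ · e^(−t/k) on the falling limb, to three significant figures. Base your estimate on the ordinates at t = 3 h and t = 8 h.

k ≈ 2.99 h

On the falling limb, Q drops from 96 to 18 m³/s between t = 3 h and t = 8 h (Δt = 5 h).
k = −Δt / ln(Q₂/Q₁) = −5 / ln(18/96) = 2.99 h.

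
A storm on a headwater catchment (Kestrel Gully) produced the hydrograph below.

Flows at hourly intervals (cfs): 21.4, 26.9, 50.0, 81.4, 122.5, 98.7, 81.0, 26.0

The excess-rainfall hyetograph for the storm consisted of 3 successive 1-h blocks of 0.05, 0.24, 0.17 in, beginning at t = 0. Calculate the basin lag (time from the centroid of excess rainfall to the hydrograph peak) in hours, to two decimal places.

t_L ≈ 2.24 h

Centroid of excess rainfall: t_c = Σ P_i·t̄_i / ΣP_i = 1.7609 h (block centres at 0.5, 1.5, 2.5 h).
Hydrograph peak occurs at t = 4 h, so basin lag t_L = 4 − 1.7609 = 2.24 h.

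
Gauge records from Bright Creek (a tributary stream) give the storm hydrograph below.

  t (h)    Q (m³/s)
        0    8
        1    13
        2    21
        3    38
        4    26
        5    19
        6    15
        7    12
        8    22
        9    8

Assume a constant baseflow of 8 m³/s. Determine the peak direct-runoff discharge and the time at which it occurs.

Q_p = 30.0 m³/s at t = 3 h

Subtracting baseflow gives direct-runoff ordinates: 0.0, 5.0, 13.0, 30.0, 18.0, 11.0, 7.0, 4.0, 14.0, 0.0 m³/s.
The maximum is 30.0 m³/s, occurring at the reading for t = 3 h.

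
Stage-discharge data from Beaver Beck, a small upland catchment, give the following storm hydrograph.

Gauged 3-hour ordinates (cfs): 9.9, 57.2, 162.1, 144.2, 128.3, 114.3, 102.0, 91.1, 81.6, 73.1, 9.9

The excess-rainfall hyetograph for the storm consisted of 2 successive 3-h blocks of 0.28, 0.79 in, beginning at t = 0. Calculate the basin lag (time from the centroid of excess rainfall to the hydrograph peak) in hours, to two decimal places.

t_L ≈ 2.29 h

Centroid of excess rainfall: t_c = Σ P_i·t̄_i / ΣP_i = 3.7150 h (block centres at 1.5, 4.5 h).
Hydrograph peak occurs at t = 6 h, so basin lag t_L = 6 − 3.7150 = 2.29 h.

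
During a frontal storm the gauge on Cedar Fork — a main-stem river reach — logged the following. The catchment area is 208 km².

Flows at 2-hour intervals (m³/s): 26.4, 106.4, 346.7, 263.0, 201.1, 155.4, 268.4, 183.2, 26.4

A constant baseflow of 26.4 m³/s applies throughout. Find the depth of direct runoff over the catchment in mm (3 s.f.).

d ≈ 46.4 mm

Direct runoff: 0.0, 80.0, 320.3, 236.6, 174.7, 129.0, 242.0, 156.8, 0.0 m³/s; ΣQ_DR = 1339 m³/s.
V = ΣQ_DR · Δt = 1339 × 7200 s = 9.644 × 10^6 m³.
Over A = 208 km², depth = V / A = 46.4 mm.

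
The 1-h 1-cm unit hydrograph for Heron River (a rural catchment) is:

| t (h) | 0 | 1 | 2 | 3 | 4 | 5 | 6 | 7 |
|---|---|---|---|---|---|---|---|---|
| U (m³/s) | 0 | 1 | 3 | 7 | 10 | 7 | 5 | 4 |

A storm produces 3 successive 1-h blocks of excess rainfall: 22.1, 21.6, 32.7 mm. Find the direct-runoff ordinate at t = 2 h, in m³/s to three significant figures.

By discrete convolution, Q_j = Σ (P_i / 10 mm) · U_{j−i}.
At t = 2 h (j=2): Q = (22.1/10)·3 + (21.6/10)·1 + (32.7/10)·0 = 8.79 m³/s.

Q ≈ 8.79 m³/s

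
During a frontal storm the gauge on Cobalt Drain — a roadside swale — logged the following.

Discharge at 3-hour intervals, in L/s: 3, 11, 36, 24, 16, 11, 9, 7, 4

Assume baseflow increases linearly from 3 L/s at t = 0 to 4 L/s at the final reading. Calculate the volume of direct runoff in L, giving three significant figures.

V ≈ 9.67 × 10^5 L

Direct-runoff ordinates (Q − Q_b): 0.00, 7.88, 32.75, 20.62, 12.50, 7.38, 5.25, 3.12, 0.00 L/s.
ΣQ_DR = 89.50 L/s.
With Δt = 3 h = 10800 s, V = ΣQ_DR · Δt = 89.50 × 10800 = 9.67 × 10^5 L.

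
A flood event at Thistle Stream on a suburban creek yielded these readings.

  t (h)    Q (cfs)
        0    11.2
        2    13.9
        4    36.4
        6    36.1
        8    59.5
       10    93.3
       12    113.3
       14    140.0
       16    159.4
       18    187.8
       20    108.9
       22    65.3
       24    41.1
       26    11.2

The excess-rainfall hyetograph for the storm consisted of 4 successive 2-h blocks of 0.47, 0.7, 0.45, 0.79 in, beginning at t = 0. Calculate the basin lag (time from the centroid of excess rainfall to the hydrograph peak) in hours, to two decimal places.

Centroid of excess rainfall: t_c = Σ P_i·t̄_i / ΣP_i = 4.2946 h (block centres at 1, 3, 5, 7 h).
Hydrograph peak occurs at t = 18 h, so basin lag t_L = 18 − 4.2946 = 13.71 h.

t_L ≈ 13.71 h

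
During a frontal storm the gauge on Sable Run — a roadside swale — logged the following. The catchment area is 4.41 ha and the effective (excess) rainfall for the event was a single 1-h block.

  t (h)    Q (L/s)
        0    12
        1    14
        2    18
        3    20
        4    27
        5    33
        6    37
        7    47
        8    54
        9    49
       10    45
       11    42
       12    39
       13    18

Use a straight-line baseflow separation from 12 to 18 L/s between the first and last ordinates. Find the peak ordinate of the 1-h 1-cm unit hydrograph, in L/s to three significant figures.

U_p ≈ 19.2 L/s

Direct runoff: 0.00, 1.54, 5.08, 6.62, 13.15, 18.69, 22.23, 31.77, 38.31, 32.85, 28.38, 24.92, 21.46, 0.00 L/s; ΣQ_DR = 245.0 L/s, peak = 38.31 L/s.
Runoff depth d = ΣQ_DR·Δt / A = 245.0 × 3600 / (4.41 ha) = 20.00 mm.
The 1-cm UH is the DRH scaled by (10 mm)/d, so U_p = 38.31 × 10/20.00 = 19.2 L/s.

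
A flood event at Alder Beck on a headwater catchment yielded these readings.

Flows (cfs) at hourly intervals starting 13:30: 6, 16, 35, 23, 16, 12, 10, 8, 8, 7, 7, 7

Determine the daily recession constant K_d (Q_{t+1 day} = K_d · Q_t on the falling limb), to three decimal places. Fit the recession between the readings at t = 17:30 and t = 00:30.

K_d ≈ 0.059

Between t = 17:30 and t = 00:30 the flow falls from 16 to 7 cfs over 7×1 h = 7 h.
Per-interval ratio K = (7/16)^(1/7) = 0.8886; K_d = K^(24/1) = 0.059.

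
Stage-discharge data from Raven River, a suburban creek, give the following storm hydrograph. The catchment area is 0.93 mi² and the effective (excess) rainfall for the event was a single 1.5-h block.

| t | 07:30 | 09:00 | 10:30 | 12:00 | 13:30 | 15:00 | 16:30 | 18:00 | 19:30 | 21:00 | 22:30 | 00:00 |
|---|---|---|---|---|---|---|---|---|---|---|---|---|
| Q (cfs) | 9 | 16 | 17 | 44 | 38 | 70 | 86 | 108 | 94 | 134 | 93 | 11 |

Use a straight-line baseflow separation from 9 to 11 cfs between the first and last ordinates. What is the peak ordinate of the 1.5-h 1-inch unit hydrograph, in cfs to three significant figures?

Direct runoff: 0.00, 6.82, 7.64, 34.45, 28.27, 60.09, 75.91, 97.73, 83.55, 123.36, 82.18, 0.00 cfs; ΣQ_DR = 600.0 cfs, peak = 123.36 cfs.
Runoff depth d = ΣQ_DR·Δt / A = 600.0 × 5400 / (0.93 mi²) = 1.500 in.
The 1-inch UH is the DRH scaled by (1 in)/d, so U_p = 123.36 × 1/1.500 = 82.3 cfs.

U_p ≈ 82.3 cfs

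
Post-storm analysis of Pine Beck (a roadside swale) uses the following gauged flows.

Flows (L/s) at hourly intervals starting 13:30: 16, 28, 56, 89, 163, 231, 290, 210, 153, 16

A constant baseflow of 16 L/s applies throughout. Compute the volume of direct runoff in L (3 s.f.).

Direct-runoff ordinates (Q − Q_b): 0.0, 12.0, 40.0, 73.0, 147.0, 215.0, 274.0, 194.0, 137.0, 0.0 L/s.
ΣQ_DR = 1092 L/s.
With Δt = 1 h = 3600 s, V = ΣQ_DR · Δt = 1092 × 3600 = 3.93 × 10^6 L.

V ≈ 3.93 × 10^6 L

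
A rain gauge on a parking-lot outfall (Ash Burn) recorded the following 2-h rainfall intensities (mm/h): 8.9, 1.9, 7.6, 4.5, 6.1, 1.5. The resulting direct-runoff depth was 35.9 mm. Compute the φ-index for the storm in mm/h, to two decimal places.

φ ≈ 2.29 mm/h

Only the 4 blocks with intensity above φ contribute runoff: 8.9, 7.6, 4.5, 6.1 mm/h.
Σ(I−φ)·Δt = d  ⇒  (8.9+7.6+4.5+6.1 − 4φ)·2 = 35.9
φ = (27.10 − 35.9/2) / 4 = 2.29 mm/h.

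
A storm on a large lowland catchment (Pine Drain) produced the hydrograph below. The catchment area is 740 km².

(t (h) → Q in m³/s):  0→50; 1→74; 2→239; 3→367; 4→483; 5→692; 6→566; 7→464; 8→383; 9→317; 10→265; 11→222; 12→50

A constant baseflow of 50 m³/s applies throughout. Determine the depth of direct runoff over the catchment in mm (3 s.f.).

Direct runoff: 0.0, 24.0, 189.0, 317.0, 433.0, 642.0, 516.0, 414.0, 333.0, 267.0, 215.0, 172.0, 0.0 m³/s; ΣQ_DR = 3522 m³/s.
V = ΣQ_DR · Δt = 3522 × 3600 s = 1.268 × 10^7 m³.
Over A = 740 km², depth = V / A = 17.1 mm.

d ≈ 17.1 mm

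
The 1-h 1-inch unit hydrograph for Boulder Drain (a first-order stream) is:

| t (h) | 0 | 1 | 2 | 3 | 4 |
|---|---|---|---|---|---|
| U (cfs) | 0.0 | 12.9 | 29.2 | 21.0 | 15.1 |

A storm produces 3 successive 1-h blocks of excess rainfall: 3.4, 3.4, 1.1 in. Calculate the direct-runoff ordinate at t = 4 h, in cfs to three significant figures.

Q ≈ 155 cfs

By discrete convolution, Q_j = Σ (P_i / 1 in) · U_{j−i}.
At t = 4 h (j=4): Q = (3.4/1)·15.1 + (3.4/1)·21.0 + (1.1/1)·29.2 = 155 cfs.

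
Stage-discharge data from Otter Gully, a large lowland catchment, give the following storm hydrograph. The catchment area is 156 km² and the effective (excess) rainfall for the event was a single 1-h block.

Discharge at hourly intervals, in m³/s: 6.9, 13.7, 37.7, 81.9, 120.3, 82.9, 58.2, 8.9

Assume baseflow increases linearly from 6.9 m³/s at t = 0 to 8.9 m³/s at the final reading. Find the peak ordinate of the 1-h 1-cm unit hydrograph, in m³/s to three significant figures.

U_p ≈ 140 m³/s

Direct runoff: 0.00, 6.51, 30.23, 74.14, 112.26, 74.57, 49.59, 0.00 m³/s; ΣQ_DR = 347.3 m³/s, peak = 112.26 m³/s.
Runoff depth d = ΣQ_DR·Δt / A = 347.3 × 3600 / (156 km²) = 8.015 mm.
The 1-cm UH is the DRH scaled by (10 mm)/d, so U_p = 112.26 × 10/8.015 = 140 m³/s.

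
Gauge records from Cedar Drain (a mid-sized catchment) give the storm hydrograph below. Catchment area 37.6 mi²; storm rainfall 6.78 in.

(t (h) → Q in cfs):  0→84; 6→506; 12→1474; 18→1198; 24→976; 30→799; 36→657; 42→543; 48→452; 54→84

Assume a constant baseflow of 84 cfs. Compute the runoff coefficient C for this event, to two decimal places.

C ≈ 0.22

ΣQ_DR = 5933 cfs; V = ΣQ_DR·Δt = 1.282 × 10^8 ft³.
Runoff depth d = V / A = 1.467 in.
C = d / P = 1.467 / 6.78 = 0.22.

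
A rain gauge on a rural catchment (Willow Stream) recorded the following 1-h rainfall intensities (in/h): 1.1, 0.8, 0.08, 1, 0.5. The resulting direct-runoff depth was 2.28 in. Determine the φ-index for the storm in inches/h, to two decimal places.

Only the 4 blocks with intensity above φ contribute runoff: 1.1, 0.8, 1, 0.5 in/h.
Σ(I−φ)·Δt = d  ⇒  (1.1+0.8+1+0.5 − 4φ)·1 = 2.28
φ = (3.400 − 2.28/1) / 4 = 0.28 in/h.

φ ≈ 0.28 in/h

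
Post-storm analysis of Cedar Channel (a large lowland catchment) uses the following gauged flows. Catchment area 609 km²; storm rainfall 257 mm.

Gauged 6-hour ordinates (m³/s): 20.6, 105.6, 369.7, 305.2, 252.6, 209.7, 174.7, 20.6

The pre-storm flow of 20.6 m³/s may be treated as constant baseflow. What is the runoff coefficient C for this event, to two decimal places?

ΣQ_DR = 1294 m³/s; V = ΣQ_DR·Δt = 2.795 × 10^7 m³.
Runoff depth d = V / A = 45.89 mm.
C = d / P = 45.89 / 257 = 0.18.

C ≈ 0.18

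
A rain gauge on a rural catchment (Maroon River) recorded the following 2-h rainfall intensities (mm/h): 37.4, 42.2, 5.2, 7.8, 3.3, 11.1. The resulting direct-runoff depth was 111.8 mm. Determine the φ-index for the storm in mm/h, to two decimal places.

φ ≈ 11.85 mm/h

Only the 2 blocks with intensity above φ contribute runoff: 37.4, 42.2 mm/h.
Σ(I−φ)·Δt = d  ⇒  (37.4+42.2 − 2φ)·2 = 111.8
φ = (79.60 − 111.8/2) / 2 = 11.85 mm/h.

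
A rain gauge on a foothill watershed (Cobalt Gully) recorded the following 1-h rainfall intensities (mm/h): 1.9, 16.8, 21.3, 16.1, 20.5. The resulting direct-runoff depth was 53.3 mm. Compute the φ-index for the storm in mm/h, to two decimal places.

Only the 4 blocks with intensity above φ contribute runoff: 16.8, 21.3, 16.1, 20.5 mm/h.
Σ(I−φ)·Δt = d  ⇒  (16.8+21.3+16.1+20.5 − 4φ)·1 = 53.3
φ = (74.70 − 53.3/1) / 4 = 5.35 mm/h.

φ ≈ 5.35 mm/h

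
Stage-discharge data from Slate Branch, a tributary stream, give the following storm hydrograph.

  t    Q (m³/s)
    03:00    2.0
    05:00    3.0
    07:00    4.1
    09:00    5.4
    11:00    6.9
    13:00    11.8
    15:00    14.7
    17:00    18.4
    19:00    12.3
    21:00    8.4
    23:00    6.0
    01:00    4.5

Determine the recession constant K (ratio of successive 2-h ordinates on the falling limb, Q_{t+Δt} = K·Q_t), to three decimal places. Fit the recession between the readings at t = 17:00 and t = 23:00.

Using the recession-limb readings at t = 17:00 and t = 23:00: Q falls from 18.4 to 6.0 m³/s over 3 intervals.
K = (Q₂/Q₁)^(1/3) = (6.0/18.4)^(1/3) = 0.688.

K ≈ 0.688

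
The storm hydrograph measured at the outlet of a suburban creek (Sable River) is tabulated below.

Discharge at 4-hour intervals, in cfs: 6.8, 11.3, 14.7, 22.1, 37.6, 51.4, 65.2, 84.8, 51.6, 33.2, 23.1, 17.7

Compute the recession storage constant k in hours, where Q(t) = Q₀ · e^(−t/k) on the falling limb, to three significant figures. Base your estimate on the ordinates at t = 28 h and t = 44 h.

On the falling limb, Q drops from 84.8 to 17.7 cfs between t = 28 h and t = 44 h (Δt = 16 h).
k = −Δt / ln(Q₂/Q₁) = −16 / ln(17.7/84.8) = 10.2 h.

k ≈ 10.2 h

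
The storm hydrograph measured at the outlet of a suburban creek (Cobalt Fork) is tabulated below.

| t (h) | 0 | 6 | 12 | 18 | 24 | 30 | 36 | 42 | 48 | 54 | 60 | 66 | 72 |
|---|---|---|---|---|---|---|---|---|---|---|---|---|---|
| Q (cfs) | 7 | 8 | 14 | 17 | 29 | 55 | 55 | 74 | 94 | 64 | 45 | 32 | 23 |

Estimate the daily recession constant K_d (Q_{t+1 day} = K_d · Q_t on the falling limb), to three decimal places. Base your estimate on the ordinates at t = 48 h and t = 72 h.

K_d ≈ 0.245

Between t = 48 h and t = 72 h the flow falls from 94 to 23 cfs over 4×6 h = 24 h.
Per-interval ratio K = (23/94)^(1/4) = 0.7033; K_d = K^(24/6) = 0.245.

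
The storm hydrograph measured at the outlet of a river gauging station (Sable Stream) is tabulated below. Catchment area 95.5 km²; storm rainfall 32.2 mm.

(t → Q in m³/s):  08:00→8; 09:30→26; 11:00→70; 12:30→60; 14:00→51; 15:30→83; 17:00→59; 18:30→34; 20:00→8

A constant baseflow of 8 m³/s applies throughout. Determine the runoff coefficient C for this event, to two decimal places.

ΣQ_DR = 327.0 m³/s; V = ΣQ_DR·Δt = 1.766 × 10^6 m³.
Runoff depth d = V / A = 18.49 mm.
C = d / P = 18.49 / 32.2 = 0.57.

C ≈ 0.57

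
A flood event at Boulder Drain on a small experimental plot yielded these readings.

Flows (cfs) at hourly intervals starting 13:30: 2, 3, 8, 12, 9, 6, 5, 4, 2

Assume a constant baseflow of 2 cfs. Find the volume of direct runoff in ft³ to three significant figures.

Direct-runoff ordinates (Q − Q_b): 0.0, 1.0, 6.0, 10.0, 7.0, 4.0, 3.0, 2.0, 0.0 cfs.
ΣQ_DR = 33.00 cfs.
With Δt = 1 h = 3600 s, V = ΣQ_DR · Δt = 33.00 × 3600 = 1.19 × 10^5 ft³.

V ≈ 1.19 × 10^5 ft³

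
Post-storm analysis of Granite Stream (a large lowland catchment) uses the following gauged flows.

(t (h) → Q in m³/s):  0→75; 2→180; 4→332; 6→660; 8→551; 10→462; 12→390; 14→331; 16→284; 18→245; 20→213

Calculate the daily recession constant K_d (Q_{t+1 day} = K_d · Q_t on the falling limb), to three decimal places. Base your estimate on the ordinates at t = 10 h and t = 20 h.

Between t = 10 h and t = 20 h the flow falls from 462 to 213 m³/s over 5×2 h = 10 h.
Per-interval ratio K = (213/462)^(1/5) = 0.8565; K_d = K^(24/2) = 0.156.

K_d ≈ 0.156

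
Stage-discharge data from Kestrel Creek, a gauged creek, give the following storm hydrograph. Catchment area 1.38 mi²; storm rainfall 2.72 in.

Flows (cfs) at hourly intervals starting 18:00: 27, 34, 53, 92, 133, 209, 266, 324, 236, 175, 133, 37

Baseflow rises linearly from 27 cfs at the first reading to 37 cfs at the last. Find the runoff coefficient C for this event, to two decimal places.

ΣQ_DR = 1335 cfs; V = ΣQ_DR·Δt = 4.806 × 10^6 ft³.
Runoff depth d = V / A = 1.499 in.
C = d / P = 1.499 / 2.72 = 0.55.

C ≈ 0.55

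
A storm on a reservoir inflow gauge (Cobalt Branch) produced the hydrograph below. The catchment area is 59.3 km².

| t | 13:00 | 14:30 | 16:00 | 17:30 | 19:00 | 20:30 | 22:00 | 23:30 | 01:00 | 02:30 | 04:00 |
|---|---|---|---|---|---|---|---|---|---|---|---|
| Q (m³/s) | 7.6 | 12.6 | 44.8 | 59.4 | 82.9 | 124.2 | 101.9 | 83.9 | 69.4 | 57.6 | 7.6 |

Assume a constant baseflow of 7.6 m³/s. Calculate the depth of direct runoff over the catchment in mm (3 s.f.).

d ≈ 51.8 mm

Direct runoff: 0.0, 5.0, 37.2, 51.8, 75.3, 116.6, 94.3, 76.3, 61.8, 50.0, 0.0 m³/s; ΣQ_DR = 568.3 m³/s.
V = ΣQ_DR · Δt = 568.3 × 5400 s = 3.069 × 10^6 m³.
Over A = 59.3 km², depth = V / A = 51.8 mm.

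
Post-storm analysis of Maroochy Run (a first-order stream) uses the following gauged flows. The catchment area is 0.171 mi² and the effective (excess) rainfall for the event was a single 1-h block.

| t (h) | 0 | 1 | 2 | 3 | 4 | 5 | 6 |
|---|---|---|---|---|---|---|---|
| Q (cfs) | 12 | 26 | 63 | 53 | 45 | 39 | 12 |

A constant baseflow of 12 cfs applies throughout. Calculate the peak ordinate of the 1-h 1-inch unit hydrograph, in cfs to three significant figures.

Direct runoff: 0.0, 14.0, 51.0, 41.0, 33.0, 27.0, 0.0 cfs; ΣQ_DR = 166.0 cfs, peak = 51.0 cfs.
Runoff depth d = ΣQ_DR·Δt / A = 166.0 × 3600 / (0.171 mi²) = 1.504 in.
The 1-inch UH is the DRH scaled by (1 in)/d, so U_p = 51.0 × 1/1.504 = 33.9 cfs.

U_p ≈ 33.9 cfs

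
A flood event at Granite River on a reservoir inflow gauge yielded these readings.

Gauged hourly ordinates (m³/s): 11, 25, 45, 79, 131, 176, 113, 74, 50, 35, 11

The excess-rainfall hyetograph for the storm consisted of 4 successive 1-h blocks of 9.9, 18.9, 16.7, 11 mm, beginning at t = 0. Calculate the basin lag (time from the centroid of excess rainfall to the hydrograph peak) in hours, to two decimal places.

t_L ≈ 2.99 h

Centroid of excess rainfall: t_c = Σ P_i·t̄_i / ΣP_i = 2.0097 h (block centres at 0.5, 1.5, 2.5, 3.5 h).
Hydrograph peak occurs at t = 5 h, so basin lag t_L = 5 − 2.0097 = 2.99 h.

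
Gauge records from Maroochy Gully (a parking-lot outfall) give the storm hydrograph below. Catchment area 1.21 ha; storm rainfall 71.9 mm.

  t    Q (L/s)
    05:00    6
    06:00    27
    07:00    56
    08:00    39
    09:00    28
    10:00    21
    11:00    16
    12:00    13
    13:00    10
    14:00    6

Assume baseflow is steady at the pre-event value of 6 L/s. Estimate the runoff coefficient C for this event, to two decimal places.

ΣQ_DR = 162.0 L/s; V = ΣQ_DR·Δt = 5.832 × 10^5 L.
Runoff depth d = V / A = 48.20 mm.
C = d / P = 48.20 / 71.9 = 0.67.

C ≈ 0.67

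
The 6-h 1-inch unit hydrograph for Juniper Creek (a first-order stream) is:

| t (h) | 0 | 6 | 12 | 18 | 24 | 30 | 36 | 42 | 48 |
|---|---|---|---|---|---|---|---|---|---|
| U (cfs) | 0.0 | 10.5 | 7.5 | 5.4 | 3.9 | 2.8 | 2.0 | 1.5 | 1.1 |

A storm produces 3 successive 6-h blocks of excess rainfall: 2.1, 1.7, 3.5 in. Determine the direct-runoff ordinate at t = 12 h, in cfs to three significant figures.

Q ≈ 33.6 cfs

By discrete convolution, Q_j = Σ (P_i / 1 in) · U_{j−i}.
At t = 12 h (j=2): Q = (2.1/1)·7.5 + (1.7/1)·10.5 + (3.5/1)·0.0 = 33.6 cfs.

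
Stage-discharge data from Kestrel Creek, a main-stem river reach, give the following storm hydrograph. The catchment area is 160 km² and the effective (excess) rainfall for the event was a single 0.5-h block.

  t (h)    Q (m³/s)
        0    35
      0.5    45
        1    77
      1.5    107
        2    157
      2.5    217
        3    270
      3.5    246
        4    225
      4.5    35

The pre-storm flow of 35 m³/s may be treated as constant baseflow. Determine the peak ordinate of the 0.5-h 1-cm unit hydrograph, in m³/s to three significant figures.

Direct runoff: 0.0, 10.0, 42.0, 72.0, 122.0, 182.0, 235.0, 211.0, 190.0, 0.0 m³/s; ΣQ_DR = 1064 m³/s, peak = 235.0 m³/s.
Runoff depth d = ΣQ_DR·Δt / A = 1064 × 1800 / (160 km²) = 11.97 mm.
The 1-cm UH is the DRH scaled by (10 mm)/d, so U_p = 235.0 × 10/11.97 = 196 m³/s.

U_p ≈ 196 m³/s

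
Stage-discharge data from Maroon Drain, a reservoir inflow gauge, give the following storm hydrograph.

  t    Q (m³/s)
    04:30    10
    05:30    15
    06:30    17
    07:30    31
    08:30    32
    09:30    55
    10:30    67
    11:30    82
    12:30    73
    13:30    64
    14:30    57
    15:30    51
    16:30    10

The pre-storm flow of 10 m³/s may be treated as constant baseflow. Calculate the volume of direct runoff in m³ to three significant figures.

Direct-runoff ordinates (Q − Q_b): 0.0, 5.0, 7.0, 21.0, 22.0, 45.0, 57.0, 72.0, 63.0, 54.0, 47.0, 41.0, 0.0 m³/s.
ΣQ_DR = 434.0 m³/s.
With Δt = 1 h = 3600 s, V = ΣQ_DR · Δt = 434.0 × 3600 = 1.56 × 10^6 m³.

V ≈ 1.56 × 10^6 m³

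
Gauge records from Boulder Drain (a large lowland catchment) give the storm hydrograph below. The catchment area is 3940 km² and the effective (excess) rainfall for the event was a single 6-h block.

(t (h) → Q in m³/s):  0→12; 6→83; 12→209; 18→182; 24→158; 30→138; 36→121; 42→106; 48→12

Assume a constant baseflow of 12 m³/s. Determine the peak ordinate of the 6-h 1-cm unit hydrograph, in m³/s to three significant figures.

Direct runoff: 0.0, 71.0, 197.0, 170.0, 146.0, 126.0, 109.0, 94.0, 0.0 m³/s; ΣQ_DR = 913.0 m³/s, peak = 197.0 m³/s.
Runoff depth d = ΣQ_DR·Δt / A = 913.0 × 21600 / (3940 km²) = 5.005 mm.
The 1-cm UH is the DRH scaled by (10 mm)/d, so U_p = 197.0 × 10/5.005 = 394 m³/s.

U_p ≈ 394 m³/s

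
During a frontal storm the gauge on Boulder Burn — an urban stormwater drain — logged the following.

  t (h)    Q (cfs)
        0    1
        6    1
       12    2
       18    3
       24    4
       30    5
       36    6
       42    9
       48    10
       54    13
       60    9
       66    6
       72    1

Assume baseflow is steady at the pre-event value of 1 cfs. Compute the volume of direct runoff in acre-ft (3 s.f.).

V ≈ 28.3 acre-ft

Direct-runoff ordinates (Q − Q_b): 0.0, 0.0, 1.0, 2.0, 3.0, 4.0, 5.0, 8.0, 9.0, 12.0, 8.0, 5.0, 0.0 cfs.
ΣQ_DR = 57.00 cfs.
With Δt = 6 h = 21600 s, V = ΣQ_DR · Δt = 57.00 × 21600 = 1.23 × 10^6 ft³ = 28.3 acre-ft.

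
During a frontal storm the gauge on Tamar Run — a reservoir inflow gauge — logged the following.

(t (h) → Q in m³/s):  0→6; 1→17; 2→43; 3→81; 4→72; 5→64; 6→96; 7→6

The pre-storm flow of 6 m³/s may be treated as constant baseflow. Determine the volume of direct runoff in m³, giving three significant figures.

Direct-runoff ordinates (Q − Q_b): 0.0, 11.0, 37.0, 75.0, 66.0, 58.0, 90.0, 0.0 m³/s.
ΣQ_DR = 337.0 m³/s.
With Δt = 1 h = 3600 s, V = ΣQ_DR · Δt = 337.0 × 3600 = 1.21 × 10^6 m³.

V ≈ 1.21 × 10^6 m³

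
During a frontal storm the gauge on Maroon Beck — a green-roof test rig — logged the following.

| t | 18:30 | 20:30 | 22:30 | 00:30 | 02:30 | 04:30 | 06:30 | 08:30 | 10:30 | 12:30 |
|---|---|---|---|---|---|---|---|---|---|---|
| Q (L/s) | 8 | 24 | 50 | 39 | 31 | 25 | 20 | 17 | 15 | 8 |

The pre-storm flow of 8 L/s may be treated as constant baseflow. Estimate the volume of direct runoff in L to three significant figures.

V ≈ 1.13 × 10^6 L

Direct-runoff ordinates (Q − Q_b): 0.0, 16.0, 42.0, 31.0, 23.0, 17.0, 12.0, 9.0, 7.0, 0.0 L/s.
ΣQ_DR = 157.0 L/s.
With Δt = 2 h = 7200 s, V = ΣQ_DR · Δt = 157.0 × 7200 = 1.13 × 10^6 L.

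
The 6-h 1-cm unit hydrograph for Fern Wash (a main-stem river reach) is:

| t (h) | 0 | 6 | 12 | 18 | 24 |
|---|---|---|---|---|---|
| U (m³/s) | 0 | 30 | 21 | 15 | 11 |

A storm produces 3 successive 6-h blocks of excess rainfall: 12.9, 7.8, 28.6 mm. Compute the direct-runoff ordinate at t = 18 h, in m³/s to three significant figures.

Q ≈ 122 m³/s

By discrete convolution, Q_j = Σ (P_i / 10 mm) · U_{j−i}.
At t = 18 h (j=3): Q = (12.9/10)·15 + (7.8/10)·21 + (28.6/10)·30 = 122 m³/s.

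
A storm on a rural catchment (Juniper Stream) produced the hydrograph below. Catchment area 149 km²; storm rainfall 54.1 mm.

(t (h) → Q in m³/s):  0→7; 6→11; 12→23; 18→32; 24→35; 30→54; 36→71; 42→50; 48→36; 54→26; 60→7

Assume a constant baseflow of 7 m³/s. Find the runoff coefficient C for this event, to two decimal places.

ΣQ_DR = 275.0 m³/s; V = ΣQ_DR·Δt = 5.940 × 10^6 m³.
Runoff depth d = V / A = 39.87 mm.
C = d / P = 39.87 / 54.1 = 0.74.

C ≈ 0.74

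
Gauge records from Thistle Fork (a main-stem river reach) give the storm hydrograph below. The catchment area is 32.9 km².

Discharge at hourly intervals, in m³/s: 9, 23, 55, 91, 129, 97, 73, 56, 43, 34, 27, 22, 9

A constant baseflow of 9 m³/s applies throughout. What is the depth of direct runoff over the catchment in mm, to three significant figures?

d ≈ 60.3 mm

Direct runoff: 0.0, 14.0, 46.0, 82.0, 120.0, 88.0, 64.0, 47.0, 34.0, 25.0, 18.0, 13.0, 0.0 m³/s; ΣQ_DR = 551.0 m³/s.
V = ΣQ_DR · Δt = 551.0 × 3600 s = 1.984 × 10^6 m³.
Over A = 32.9 km², depth = V / A = 60.3 mm.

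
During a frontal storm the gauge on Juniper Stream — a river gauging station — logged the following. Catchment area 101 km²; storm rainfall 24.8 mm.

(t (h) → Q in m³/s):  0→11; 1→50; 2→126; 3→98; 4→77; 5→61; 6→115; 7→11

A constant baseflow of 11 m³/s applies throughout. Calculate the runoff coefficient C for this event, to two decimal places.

ΣQ_DR = 461.0 m³/s; V = ΣQ_DR·Δt = 1.660 × 10^6 m³.
Runoff depth d = V / A = 16.43 mm.
C = d / P = 16.43 / 24.8 = 0.66.

C ≈ 0.66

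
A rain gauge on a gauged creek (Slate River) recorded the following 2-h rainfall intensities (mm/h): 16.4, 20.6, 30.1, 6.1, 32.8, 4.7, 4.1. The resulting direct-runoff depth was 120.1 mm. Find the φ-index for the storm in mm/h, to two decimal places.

Only the 4 blocks with intensity above φ contribute runoff: 16.4, 20.6, 30.1, 32.8 mm/h.
Σ(I−φ)·Δt = d  ⇒  (16.4+20.6+30.1+32.8 − 4φ)·2 = 120.1
φ = (99.90 − 120.1/2) / 4 = 9.96 mm/h.

φ ≈ 9.96 mm/h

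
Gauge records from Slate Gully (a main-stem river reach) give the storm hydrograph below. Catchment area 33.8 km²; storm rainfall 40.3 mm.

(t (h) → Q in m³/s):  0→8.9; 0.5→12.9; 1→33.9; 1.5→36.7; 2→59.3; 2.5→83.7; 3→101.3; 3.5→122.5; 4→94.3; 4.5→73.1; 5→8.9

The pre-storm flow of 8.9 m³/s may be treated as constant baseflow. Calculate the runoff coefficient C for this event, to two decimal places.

C ≈ 0.71

ΣQ_DR = 537.6 m³/s; V = ΣQ_DR·Δt = 9.677 × 10^5 m³.
Runoff depth d = V / A = 28.63 mm.
C = d / P = 28.63 / 40.3 = 0.71.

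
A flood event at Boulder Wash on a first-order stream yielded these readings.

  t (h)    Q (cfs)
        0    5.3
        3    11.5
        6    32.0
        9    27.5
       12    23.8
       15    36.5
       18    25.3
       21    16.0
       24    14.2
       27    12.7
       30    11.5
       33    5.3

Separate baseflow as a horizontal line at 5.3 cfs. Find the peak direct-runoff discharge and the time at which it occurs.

Subtracting baseflow gives direct-runoff ordinates: 0.0, 6.2, 26.7, 22.2, 18.5, 31.2, 20.0, 10.7, 8.9, 7.4, 6.2, 0.0 cfs.
The maximum is 31.2 cfs, occurring at the reading for t = 15 h.

Q_p = 31.2 cfs at t = 15 h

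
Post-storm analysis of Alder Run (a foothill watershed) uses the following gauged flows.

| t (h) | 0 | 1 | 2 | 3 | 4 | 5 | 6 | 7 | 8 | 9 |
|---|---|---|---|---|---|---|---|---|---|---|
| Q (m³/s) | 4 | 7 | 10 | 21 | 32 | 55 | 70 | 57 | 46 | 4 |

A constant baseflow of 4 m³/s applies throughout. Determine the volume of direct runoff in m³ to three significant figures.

V ≈ 9.58 × 10^5 m³

Direct-runoff ordinates (Q − Q_b): 0.0, 3.0, 6.0, 17.0, 28.0, 51.0, 66.0, 53.0, 42.0, 0.0 m³/s.
ΣQ_DR = 266.0 m³/s.
With Δt = 1 h = 3600 s, V = ΣQ_DR · Δt = 266.0 × 3600 = 9.58 × 10^5 m³.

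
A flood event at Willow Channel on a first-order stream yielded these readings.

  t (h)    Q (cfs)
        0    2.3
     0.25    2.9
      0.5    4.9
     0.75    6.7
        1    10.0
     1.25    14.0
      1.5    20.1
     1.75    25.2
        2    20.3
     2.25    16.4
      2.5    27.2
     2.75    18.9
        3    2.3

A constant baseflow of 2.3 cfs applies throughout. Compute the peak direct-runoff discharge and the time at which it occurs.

Subtracting baseflow gives direct-runoff ordinates: 0.0, 0.6, 2.6, 4.4, 7.7, 11.7, 17.8, 22.9, 18.0, 14.1, 24.9, 16.6, 0.0 cfs.
The maximum is 24.9 cfs, occurring at the reading for t = 2.5 h.

Q_p = 24.9 cfs at t = 2.5 h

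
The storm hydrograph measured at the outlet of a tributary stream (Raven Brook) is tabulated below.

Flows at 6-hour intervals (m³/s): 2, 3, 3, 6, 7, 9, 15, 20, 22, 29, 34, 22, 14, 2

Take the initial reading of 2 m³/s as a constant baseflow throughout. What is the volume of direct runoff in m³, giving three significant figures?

Direct-runoff ordinates (Q − Q_b): 0.0, 1.0, 1.0, 4.0, 5.0, 7.0, 13.0, 18.0, 20.0, 27.0, 32.0, 20.0, 12.0, 0.0 m³/s.
ΣQ_DR = 160.0 m³/s.
With Δt = 6 h = 21600 s, V = ΣQ_DR · Δt = 160.0 × 21600 = 3.46 × 10^6 m³.

V ≈ 3.46 × 10^6 m³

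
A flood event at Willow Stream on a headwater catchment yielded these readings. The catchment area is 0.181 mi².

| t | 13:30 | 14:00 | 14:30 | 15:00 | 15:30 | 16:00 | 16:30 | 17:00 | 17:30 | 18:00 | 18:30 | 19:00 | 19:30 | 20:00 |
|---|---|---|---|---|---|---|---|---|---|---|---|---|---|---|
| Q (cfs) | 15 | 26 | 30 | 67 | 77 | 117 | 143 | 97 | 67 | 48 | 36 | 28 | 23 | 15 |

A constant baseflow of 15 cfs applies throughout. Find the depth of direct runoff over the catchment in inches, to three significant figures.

d ≈ 2.48 in

Direct runoff: 0.0, 11.0, 15.0, 52.0, 62.0, 102.0, 128.0, 82.0, 52.0, 33.0, 21.0, 13.0, 8.0, 0.0 cfs; ΣQ_DR = 579.0 cfs.
V = ΣQ_DR · Δt = 579.0 × 1800 s = 1.042 × 10^6 ft³.
Over A = 0.181 mi², depth = V / A = 2.48 in.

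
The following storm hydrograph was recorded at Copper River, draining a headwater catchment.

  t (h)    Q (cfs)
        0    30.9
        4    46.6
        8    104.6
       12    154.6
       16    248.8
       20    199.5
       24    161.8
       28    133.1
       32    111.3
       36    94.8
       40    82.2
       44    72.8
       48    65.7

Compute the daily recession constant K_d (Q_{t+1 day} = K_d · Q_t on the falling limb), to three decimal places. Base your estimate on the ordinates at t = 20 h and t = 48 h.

K_d ≈ 0.386

Between t = 20 h and t = 48 h the flow falls from 199.5 to 65.7 cfs over 7×4 h = 28 h.
Per-interval ratio K = (65.7/199.5)^(1/7) = 0.8533; K_d = K^(24/4) = 0.386.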